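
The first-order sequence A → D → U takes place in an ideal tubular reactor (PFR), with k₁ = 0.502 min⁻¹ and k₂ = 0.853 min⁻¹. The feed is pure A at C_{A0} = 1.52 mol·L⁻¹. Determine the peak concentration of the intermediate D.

0.419 mol·L⁻¹

Evaluating C_D at τ_opt = ln(k₂/k₁)/(k₂−k₁) gives C_{D,max}/C_{A0} = (k₁/k₂)^[k₂/(k₂−k₁)].
= (0.502/0.853)^(0.853/(0.853−0.502)) = (0.5885)^(2.430) = 0.2757.
C_{D,max} = 0.2757×1.52 = 0.419 mol·L⁻¹.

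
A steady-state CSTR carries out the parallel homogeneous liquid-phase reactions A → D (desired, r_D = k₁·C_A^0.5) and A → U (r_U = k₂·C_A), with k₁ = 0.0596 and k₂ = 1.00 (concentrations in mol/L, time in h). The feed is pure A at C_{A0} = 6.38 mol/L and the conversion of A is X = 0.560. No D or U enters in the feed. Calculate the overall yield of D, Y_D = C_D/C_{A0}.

0.0192

Exit C_A = C_{A0}(1−X) = 6.38×0.440 = 2.807 mol/L.
In a CSTR the entire volume is at exit conditions, so r_D = 0.0596×2.807^0.5 = 0.09986 and r_U = 1.00×2.807 = 2.807.
Fraction of consumed A going to D: r_D/(r_D+r_U) = 0.03435.
C_D = 0.03435·C_{A0}·X = 0.03435×6.38×0.560 = 0.123 mol/L; Y_D = C_D/C_{A0} = 0.0192.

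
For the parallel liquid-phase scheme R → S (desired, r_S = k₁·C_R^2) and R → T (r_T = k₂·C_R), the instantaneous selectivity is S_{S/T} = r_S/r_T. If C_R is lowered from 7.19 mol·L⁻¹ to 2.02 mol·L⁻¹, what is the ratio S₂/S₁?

0.281

S_{S/T} = (k₁/k₂)·C_R, so S₂/S₁ = (C_{R,2}/C_{R,1}).
= 2.02/7.19 = 0.281.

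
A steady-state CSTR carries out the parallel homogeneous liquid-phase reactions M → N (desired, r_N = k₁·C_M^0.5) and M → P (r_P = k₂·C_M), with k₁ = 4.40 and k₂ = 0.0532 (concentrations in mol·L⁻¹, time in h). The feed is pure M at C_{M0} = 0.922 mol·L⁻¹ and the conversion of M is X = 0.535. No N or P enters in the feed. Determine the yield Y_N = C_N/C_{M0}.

0.531

Exit C_M = C_{M0}(1−X) = 0.922×0.465 = 0.4287 mol·L⁻¹.
A CSTR operates uniformly at the exit composition, giving r_N = 2.881 and r_P = 0.02281 (each k·C_M^n at C_M = 0.4287).
Fraction of consumed M going to N: r_N/(r_N+r_P) = 0.9921.
C_N = 0.9921·C_{M0}·X = 0.9921×0.922×0.535 = 0.489 mol·L⁻¹; Y_N = C_N/C_{M0} = 0.531.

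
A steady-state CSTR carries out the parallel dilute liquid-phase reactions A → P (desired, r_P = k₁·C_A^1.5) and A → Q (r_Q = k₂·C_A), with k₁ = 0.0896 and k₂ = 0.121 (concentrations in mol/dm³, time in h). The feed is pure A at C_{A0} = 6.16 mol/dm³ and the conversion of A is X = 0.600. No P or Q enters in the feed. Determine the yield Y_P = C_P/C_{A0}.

Exit C_A = C_{A0}(1−X) = 6.16×0.400 = 2.464 mol/dm³.
In a CSTR the entire volume is at exit conditions, so r_P = 0.0896×2.464^1.5 = 0.3466 and r_Q = 0.121×2.464 = 0.2981.
Fraction of consumed A going to P: r_P/(r_P+r_Q) = 0.5375.
C_P = 0.5375·C_{A0}·X = 0.5375×6.16×0.600 = 1.99 mol/dm³; Y_P = C_P/C_{A0} = 0.323.

0.323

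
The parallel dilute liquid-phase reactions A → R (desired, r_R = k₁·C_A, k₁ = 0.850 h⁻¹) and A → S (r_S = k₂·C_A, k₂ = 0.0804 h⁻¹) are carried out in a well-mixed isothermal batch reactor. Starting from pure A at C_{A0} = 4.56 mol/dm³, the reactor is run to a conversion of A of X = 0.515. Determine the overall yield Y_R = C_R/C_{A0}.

C_A = C_{A0}(1−X) = 2.212 mol/dm³.
Both paths are first order in A, so the instantaneous fraction to R is constant: dC_R/d(−C_A) = k₁/(k₁+k₂) = 0.9136.
C_R = 0.9136·(C_{A0}−C_A) = 0.9136×2.348 = 2.15 mol/dm³.
Y_R = C_R/C_{A0} = 2.145/4.56 = 0.470.

0.470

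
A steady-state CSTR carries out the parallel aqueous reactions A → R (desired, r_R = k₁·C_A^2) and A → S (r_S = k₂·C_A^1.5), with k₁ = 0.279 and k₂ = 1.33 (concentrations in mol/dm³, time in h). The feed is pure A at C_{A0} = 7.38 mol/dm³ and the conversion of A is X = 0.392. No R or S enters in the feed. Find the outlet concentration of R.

0.890 mol/dm³

Exit C_A = C_{A0}(1−X) = 7.38×0.608 = 4.487 mol/dm³.
In a CSTR the entire volume is at exit conditions, so r_R = 0.279×4.487^2 = 5.617 and r_S = 1.33×4.487^1.5 = 12.64.
Fraction of consumed A going to R: r_R/(r_R+r_S) = 0.3077.
C_R = 0.3077·C_{A0}·X = 0.3077×7.38×0.392 = 0.890 mol/dm³.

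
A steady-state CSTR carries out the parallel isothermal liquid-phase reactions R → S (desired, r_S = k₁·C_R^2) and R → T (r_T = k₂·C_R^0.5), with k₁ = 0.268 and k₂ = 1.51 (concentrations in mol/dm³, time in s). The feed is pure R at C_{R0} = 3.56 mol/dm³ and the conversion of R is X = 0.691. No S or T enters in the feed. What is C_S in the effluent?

Exit C_R = C_{R0}(1−X) = 3.56×0.309 = 1.100 mol/dm³.
In a CSTR the entire volume is at exit conditions, so r_S = 0.268×1.100^2 = 0.3243 and r_T = 1.51×1.100^0.5 = 1.584.
Fraction of consumed R going to S: r_S/(r_S+r_T) = 0.1700.
C_S = 0.1700·C_{R0}·X = 0.1700×3.56×0.691 = 0.418 mol/dm³.

0.418 mol/dm³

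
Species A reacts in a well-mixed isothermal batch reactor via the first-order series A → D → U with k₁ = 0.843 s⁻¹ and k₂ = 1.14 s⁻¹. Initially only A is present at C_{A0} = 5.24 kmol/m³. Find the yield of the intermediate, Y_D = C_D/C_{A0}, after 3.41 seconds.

0.102

The intermediate concentration in a first-order A→B→C sequence is C_D = k₁C_{A0}(e^(−k₁t) − e^(−k₂t))/(k₂−k₁).
e^(−k₁t) = e^(−0.843×3.41) = e^(−2.875) = 0.05644; e^(−k₂t) = e^(−3.887) = 0.02050.
C_D = 0.843×5.24/(1.14−0.843) × (0.05644−0.02050) = 14.87×0.03594 = 0.5345 kmol/m³.
Y_D = C_D/C_{A0} = 0.5345/5.24 = 0.102.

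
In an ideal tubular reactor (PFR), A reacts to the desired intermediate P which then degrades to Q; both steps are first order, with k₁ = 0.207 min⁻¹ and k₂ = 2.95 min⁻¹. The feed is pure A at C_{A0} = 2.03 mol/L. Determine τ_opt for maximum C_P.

For first-order series the maximum of C_P occurs at τ_opt = ln(k₂/k₁)/(k₂−k₁).
= ln(2.95/0.207)/(2.95−0.207) = ln(14.25)/2.743 = 2.657/2.743 = 0.969 min.

0.969 min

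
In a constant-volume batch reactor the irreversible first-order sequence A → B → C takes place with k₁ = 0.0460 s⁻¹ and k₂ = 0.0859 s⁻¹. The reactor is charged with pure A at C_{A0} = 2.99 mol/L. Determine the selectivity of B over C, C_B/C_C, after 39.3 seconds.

0.218

The intermediate concentration in a first-order A→B→C sequence is C_B = k₁C_{A0}(e^(−k₁t) − e^(−k₂t))/(k₂−k₁).
e^(−k₁t) = e^(−0.0460×39.3) = e^(−1.808) = 0.1640; e^(−k₂t) = e^(−3.376) = 0.03419.
C_B = 0.0460×2.99/(0.0859−0.0460) × (0.1640−0.03419) = 3.447×0.1298 = 0.4475 mol/L.
C_A = C_{A0}e^(−k₁t) = 0.4904 mol/L, so C_C = C_{A0}−C_A−C_B = 2.052 mol/L; C_B/C_C = 0.218.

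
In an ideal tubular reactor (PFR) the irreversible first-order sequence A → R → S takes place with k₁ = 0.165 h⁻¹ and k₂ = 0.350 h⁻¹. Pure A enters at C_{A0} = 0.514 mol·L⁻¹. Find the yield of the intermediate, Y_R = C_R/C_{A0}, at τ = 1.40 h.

For first-order series with pure A initially, C_R(τ) = k₁C_{A0}/(k₂−k₁)·(e^(−k₁τ) − e^(−k₂τ)).
e^(−k₁τ) = e^(−0.165×1.40) = e^(−0.2310) = 0.7937; e^(−k₂τ) = e^(−0.4900) = 0.6126.
C_R = 0.165×0.514/(0.350−0.165) × (0.7937−0.6126) = 0.4584×0.1811 = 0.08303 mol·L⁻¹.
Y_R = C_R/C_{A0} = 0.08303/0.514 = 0.162.

0.162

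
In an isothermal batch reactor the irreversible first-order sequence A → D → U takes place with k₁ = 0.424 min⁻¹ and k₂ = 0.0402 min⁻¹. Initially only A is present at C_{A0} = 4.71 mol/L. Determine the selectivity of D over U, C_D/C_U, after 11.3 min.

2.31

For first-order series with pure A initially, C_D(t) = k₁C_{A0}/(k₂−k₁)·(e^(−k₁t) − e^(−k₂t)).
e^(−k₁t) = e^(−0.424×11.3) = e^(−4.791) = 0.008302; e^(−k₂t) = e^(−0.4543) = 0.6349.
C_D = 0.424×4.71/(0.0402−0.424) × (0.008302−0.6349) = (-5.203)×(-0.6266) = 3.260 mol/L.
C_A = C_{A0}e^(−k₁t) = 0.03910 mol/L, so C_U = C_{A0}−C_A−C_D = 1.410 mol/L; C_D/C_U = 2.31.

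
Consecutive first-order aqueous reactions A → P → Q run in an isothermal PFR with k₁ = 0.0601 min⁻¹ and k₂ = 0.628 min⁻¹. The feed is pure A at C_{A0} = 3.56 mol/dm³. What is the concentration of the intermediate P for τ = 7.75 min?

0.234 mol/dm³

Solving the coupled first-order balances gives C_P(τ) = [k₁/(k₂−k₁)]·C_{A0}·(e^(−k₁τ) − e^(−k₂τ)).
e^(−k₁τ) = e^(−0.0601×7.75) = e^(−0.4658) = 0.6276; e^(−k₂τ) = e^(−4.867) = 0.007696.
C_P = 0.0601×3.56/(0.628−0.0601) × (0.6276−0.007696) = 0.3767×0.6200 = 0.2336 mol/dm³.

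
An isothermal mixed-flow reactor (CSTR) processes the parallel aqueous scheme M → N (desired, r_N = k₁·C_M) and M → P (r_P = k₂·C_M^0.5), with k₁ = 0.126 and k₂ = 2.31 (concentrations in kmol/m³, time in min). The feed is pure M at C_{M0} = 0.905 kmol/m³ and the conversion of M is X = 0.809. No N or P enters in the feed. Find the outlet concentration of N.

Exit C_M = C_{M0}(1−X) = 0.905×0.191 = 0.1729 kmol/m³.
In a CSTR the entire volume is at exit conditions, so r_N = 0.126×0.1729 = 0.02178 and r_P = 2.31×0.1729^0.5 = 0.9604.
Fraction of consumed M going to N: r_N/(r_N+r_P) = 0.02217.
C_N = 0.02217·C_{M0}·X = 0.02217×0.905×0.809 = 0.0162 kmol/m³.

0.0162 kmol/m³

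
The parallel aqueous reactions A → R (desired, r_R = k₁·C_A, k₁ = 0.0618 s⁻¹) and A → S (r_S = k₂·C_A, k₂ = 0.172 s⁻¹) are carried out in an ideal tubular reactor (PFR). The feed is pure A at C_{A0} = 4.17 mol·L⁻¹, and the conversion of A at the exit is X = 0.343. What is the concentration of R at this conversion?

0.378 mol·L⁻¹

C_A = C_{A0}(1−X) = 2.740 mol·L⁻¹.
Both paths are first order in A, so the instantaneous fraction to R is constant: dC_R/d(−C_A) = k₁/(k₁+k₂) = 0.2643.
C_R = 0.2643·(C_{A0}−C_A) = 0.2643×1.430 = 0.378 mol·L⁻¹.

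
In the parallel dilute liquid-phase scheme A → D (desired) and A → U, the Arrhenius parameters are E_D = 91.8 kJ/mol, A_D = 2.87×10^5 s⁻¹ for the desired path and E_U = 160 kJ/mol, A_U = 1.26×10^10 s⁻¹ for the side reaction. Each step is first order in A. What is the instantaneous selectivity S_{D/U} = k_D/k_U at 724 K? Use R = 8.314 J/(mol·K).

1.90

With equal orders, S_{D/U} = k_D/k_U = (A_D/A_U)·exp[(E_U−E_D)/(RT)].
(E_U−E_D)/(RT) = (160−91.8)×10³/(8.314×724) = 68200/6019 = 11.33.
k_D/k_U = (2.87×10^5/1.26×10^10)·exp(11.33) = 2.278×10^-5 × 83296 = 1.90.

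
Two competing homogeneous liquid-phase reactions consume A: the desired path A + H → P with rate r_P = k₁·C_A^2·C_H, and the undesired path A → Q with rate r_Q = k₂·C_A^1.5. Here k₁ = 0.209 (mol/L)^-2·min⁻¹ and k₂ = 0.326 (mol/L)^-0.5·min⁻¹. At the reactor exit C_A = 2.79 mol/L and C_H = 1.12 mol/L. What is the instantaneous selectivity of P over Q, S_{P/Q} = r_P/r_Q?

S_{P/Q} = r_P/r_Q = (k₁·C_A^2·C_H)/(k₂·C_A^1.5) = (k₁/k₂)·C_A^0.5·C_H.
= (0.209×2.790^2×1.120) / (0.326×2.790^1.5) = 1.822/1.519 = 1.20.
Since the desired path is higher order in A, keeping C_A high (PFR or concentrated feed) favours P.

1.20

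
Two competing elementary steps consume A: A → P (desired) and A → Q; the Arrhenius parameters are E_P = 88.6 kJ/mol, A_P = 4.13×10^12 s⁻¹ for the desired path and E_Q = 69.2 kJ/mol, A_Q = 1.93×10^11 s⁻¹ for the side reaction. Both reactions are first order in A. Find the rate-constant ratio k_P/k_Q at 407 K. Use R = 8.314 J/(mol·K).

0.0693

k_P/k_Q = (A_P/A_Q)·exp[−(E_P−E_Q)/(RT)] = (A_P/A_Q)·exp[(E_Q−E_P)/(RT)].
(E_Q−E_P)/(RT) = (69.2−88.6)×10³/(8.314×407) = -19400/3384 = -5.733.
k_P/k_Q = (4.13×10^12/1.93×10^11)·exp(-5.733) = 21.40 × 0.003237 = 0.0693.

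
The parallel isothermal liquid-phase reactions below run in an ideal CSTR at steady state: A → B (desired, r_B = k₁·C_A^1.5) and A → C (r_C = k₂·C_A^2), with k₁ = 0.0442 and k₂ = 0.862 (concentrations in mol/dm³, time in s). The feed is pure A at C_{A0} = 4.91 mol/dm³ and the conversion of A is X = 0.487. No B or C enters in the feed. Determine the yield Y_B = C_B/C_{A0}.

0.0152

Exit C_A = C_{A0}(1−X) = 4.91×0.513 = 2.519 mol/dm³.
In a CSTR the entire volume is at exit conditions, so r_B = 0.0442×2.519^1.5 = 0.1767 and r_C = 0.862×2.519^2 = 5.469.
Fraction of consumed A going to B: r_B/(r_B+r_C) = 0.03130.
C_B = 0.03130·C_{A0}·X = 0.03130×4.91×0.487 = 0.0748 mol/dm³; Y_B = C_B/C_{A0} = 0.0152.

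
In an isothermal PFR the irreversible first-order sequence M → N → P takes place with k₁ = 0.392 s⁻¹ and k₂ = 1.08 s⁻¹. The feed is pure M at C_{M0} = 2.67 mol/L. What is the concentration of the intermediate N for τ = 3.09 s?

0.399 mol/L

The intermediate concentration in a first-order A→B→C sequence is C_N = k₁C_{M0}(e^(−k₁τ) − e^(−k₂τ))/(k₂−k₁).
e^(−k₁τ) = e^(−0.392×3.09) = e^(−1.211) = 0.2978; e^(−k₂τ) = e^(−3.337) = 0.03554.
C_N = 0.392×2.67/(1.08−0.392) × (0.2978−0.03554) = 1.521×0.2623 = 0.3990 mol/L.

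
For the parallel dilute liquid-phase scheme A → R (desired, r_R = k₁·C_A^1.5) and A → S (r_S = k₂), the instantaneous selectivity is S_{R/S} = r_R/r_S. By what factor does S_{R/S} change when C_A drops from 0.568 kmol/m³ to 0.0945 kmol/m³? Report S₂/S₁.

0.0679

S_{R/S} = (k₁/k₂)·C_A^1.5, so S₂/S₁ = (C_{A,2}/C_{A,1})^1.5.
= (0.0945/0.568)^1.5 = (0.1664)^1.5 = 0.0679.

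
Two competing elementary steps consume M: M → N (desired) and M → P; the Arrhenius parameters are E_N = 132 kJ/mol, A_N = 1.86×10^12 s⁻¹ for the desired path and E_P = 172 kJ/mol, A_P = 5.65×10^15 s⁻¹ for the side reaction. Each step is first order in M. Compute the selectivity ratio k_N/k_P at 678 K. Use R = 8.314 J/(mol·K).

k_N/k_P = (A_N/A_P)·exp[−(E_N−E_P)/(RT)] = (A_N/A_P)·exp[(E_P−E_N)/(RT)].
(E_P−E_N)/(RT) = (172−132)×10³/(8.314×678) = 40000/5637 = 7.096.
k_N/k_P = (1.86×10^12/5.65×10^15)·exp(7.096) = 3.292×10^-4 × 1207 = 0.397.
Since E_N < E_P, lowering the temperature improves selectivity toward N.

0.397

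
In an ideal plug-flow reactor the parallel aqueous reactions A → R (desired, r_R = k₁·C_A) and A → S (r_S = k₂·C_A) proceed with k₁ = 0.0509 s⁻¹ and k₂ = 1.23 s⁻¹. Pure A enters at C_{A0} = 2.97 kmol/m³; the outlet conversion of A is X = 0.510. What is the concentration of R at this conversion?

0.0602 kmol/m³

C_A = C_{A0}(1−X) = 1.455 kmol/m³.
Both paths are first order in A, so the instantaneous fraction to R is constant: dC_R/d(−C_A) = k₁/(k₁+k₂) = 0.03974.
C_R = 0.03974·(C_{A0}−C_A) = 0.03974×1.515 = 0.0602 kmol/m³.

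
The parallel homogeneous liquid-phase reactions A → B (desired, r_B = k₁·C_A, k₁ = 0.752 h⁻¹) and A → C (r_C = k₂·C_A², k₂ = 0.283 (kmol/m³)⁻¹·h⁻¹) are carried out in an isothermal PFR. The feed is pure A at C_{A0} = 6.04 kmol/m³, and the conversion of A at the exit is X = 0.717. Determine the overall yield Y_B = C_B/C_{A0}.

C_A = C_{A0}(1−X) = 1.709 kmol/m³.
Along a PFR/batch, dC_B/dC_A = −r_B/(r_B+r_C) = −k₁/(k₁+k₂·C_A).
Integrating from C_{A0} to C_A: C_B = (0.752/0.283)·ln[(0.752+0.283·6.04)/(0.752+0.283·1.71)] = 2.657·ln(2.461/1.236) = 1.831 kmol/m³.
Y_B = C_B/C_{A0} = 1.831/6.04 = 0.303.

0.303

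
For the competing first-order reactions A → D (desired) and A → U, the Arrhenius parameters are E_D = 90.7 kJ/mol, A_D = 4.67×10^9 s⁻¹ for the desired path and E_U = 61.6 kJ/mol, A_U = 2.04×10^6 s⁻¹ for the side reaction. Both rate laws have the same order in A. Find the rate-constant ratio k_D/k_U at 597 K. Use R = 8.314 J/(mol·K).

6.51

k_D/k_U = (A_D/A_U)·exp[−(E_D−E_U)/(RT)] = (A_D/A_U)·exp[(E_U−E_D)/(RT)].
(E_U−E_D)/(RT) = (61.6−90.7)×10³/(8.314×597) = -29100/4963 = -5.863.
k_D/k_U = (4.67×10^9/2.04×10^6)·exp(-5.863) = 2289 × 0.002843 = 6.51.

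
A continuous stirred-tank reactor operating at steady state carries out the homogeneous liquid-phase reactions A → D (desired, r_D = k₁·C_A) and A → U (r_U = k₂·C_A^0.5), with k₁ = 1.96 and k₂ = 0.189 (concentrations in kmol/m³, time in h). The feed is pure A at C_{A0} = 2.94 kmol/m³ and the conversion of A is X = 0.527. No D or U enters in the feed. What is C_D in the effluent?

1.43 kmol/m³

Exit C_A = C_{A0}(1−X) = 2.94×0.473 = 1.391 kmol/m³.
A CSTR operates uniformly at the exit composition, giving r_D = 2.726 and r_U = 0.2229 (each k·C_A^n at C_A = 1.391).
Fraction of consumed A going to D: r_D/(r_D+r_U) = 0.9244.
C_D = 0.9244·C_{A0}·X = 0.9244×2.94×0.527 = 1.43 kmol/m³.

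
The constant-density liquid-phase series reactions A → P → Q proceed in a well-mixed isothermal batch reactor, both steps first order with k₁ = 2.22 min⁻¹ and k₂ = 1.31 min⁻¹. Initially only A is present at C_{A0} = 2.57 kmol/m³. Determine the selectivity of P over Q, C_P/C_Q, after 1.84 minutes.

For first-order series with pure A initially, C_P(t) = k₁C_{A0}/(k₂−k₁)·(e^(−k₁t) − e^(−k₂t)).
e^(−k₁t) = e^(−2.22×1.84) = e^(−4.085) = 0.01683; e^(−k₂t) = e^(−2.410) = 0.08978.
C_P = 2.22×2.57/(1.31−2.22) × (0.01683−0.08978) = (-6.270)×(-0.07295) = 0.4574 kmol/m³.
C_A = C_{A0}e^(−k₁t) = 0.04324 kmol/m³, so C_Q = C_{A0}−C_A−C_P = 2.069 kmol/m³; C_P/C_Q = 0.221.

0.221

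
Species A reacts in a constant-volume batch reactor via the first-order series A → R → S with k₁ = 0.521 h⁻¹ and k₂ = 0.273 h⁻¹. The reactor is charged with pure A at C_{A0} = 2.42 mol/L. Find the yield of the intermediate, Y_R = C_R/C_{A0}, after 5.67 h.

0.337

The intermediate concentration in a first-order A→B→C sequence is C_R = k₁C_{A0}(e^(−k₁t) − e^(−k₂t))/(k₂−k₁).
e^(−k₁t) = e^(−0.521×5.67) = e^(−2.954) = 0.05213; e^(−k₂t) = e^(−1.548) = 0.2127.
C_R = 0.521×2.42/(0.273−0.521) × (0.05213−0.2127) = (-5.084)×(-0.1606) = 0.8163 mol/L.
Y_R = C_R/C_{A0} = 0.8163/2.42 = 0.337.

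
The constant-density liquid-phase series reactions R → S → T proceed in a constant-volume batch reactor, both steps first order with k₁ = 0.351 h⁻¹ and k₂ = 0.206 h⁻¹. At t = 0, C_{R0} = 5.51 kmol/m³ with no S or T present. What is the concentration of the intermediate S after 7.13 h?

Solving the coupled first-order balances gives C_S(t) = [k₁/(k₂−k₁)]·C_{R0}·(e^(−k₁t) − e^(−k₂t)).
e^(−k₁t) = e^(−0.351×7.13) = e^(−2.503) = 0.08187; e^(−k₂t) = e^(−1.469) = 0.2302.
C_S = 0.351×5.51/(0.206−0.351) × (0.08187−0.2302) = (-13.34)×(-0.1483) = 1.979 kmol/m³.

1.98 kmol/m³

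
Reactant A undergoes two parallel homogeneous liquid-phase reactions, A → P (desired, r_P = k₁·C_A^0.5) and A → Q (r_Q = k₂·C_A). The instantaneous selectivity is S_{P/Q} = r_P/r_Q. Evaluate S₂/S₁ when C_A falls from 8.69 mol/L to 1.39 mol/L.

2.50

S_{P/Q} = (k₁/k₂)·C_A^-0.5, so S₂/S₁ = (C_{A,2}/C_{A,1})^-0.5.
= (1.39/8.69)^(-0.5) = (0.1600)^(-0.5) = 2.50.
Selectivity toward P rises as C_A falls — low-concentration operation is favoured.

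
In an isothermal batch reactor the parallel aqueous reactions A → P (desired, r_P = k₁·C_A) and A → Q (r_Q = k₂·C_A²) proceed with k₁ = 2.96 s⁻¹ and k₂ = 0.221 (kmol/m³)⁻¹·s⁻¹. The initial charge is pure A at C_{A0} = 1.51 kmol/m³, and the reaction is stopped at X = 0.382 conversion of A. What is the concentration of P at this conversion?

0.529 kmol/m³

C_A = C_{A0}(1−X) = 0.9332 kmol/m³.
Along a PFR/batch, dC_P/dC_A = −r_P/(r_P+r_Q) = −k₁/(k₁+k₂·C_A).
Integrating from C_{A0} to C_A: C_P = (2.96/0.221)·ln[(2.96+0.221·1.51)/(2.96+0.221·0.933)] = 13.39·ln(3.294/3.166) = 0.5287 kmol/m³.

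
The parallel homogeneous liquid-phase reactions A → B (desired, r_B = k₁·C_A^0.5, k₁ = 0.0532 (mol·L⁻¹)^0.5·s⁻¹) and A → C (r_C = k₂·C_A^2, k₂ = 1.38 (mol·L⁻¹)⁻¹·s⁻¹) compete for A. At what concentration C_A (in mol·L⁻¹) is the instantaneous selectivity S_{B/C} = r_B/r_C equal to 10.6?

S_{B/C} = (k₁/k₂)·C_A^-1.5 ⇒ C_A = (S·k₂/k₁)^(1/(-1.5)).
= (10.6×1.38/0.0532)^(-0.6667) = (275.0)^(-0.6667) = 0.0236 mol·L⁻¹.

0.0236 mol·L⁻¹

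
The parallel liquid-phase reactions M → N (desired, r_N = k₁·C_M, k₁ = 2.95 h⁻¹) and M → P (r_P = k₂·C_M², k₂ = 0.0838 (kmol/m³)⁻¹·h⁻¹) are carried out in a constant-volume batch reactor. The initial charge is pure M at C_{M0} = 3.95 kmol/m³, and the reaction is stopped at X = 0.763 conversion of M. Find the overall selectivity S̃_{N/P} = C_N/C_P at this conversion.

14.5

C_M = C_{M0}(1−X) = 0.9362 kmol/m³.
Along a PFR/batch, dC_N/dC_M = −r_N/(r_N+r_P) = −k₁/(k₁+k₂·C_M).
Integrating from C_{M0} to C_M: C_N = (2.95/0.0838)·ln[(2.95+0.0838·3.95)/(2.95+0.0838·0.936)] = 35.20·ln(3.281/3.028) = 2.820 kmol/m³.
C_P = (C_{M0}−C_M)−C_N = 0.1941 kmol/m³; S̃_{N/P} = 2.820/0.1941 = 14.5.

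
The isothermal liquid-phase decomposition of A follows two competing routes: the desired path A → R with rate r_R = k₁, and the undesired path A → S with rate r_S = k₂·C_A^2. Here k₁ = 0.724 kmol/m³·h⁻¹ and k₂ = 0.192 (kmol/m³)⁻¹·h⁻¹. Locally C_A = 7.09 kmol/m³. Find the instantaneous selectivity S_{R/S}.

S_{R/S} = r_R/r_S = (k₁)/(k₂·C_A^2) = (k₁/k₂)·C_A^-2.
= (0.724) / (0.192×7.090^2) = 0.7240/9.651 = 0.0750.

0.0750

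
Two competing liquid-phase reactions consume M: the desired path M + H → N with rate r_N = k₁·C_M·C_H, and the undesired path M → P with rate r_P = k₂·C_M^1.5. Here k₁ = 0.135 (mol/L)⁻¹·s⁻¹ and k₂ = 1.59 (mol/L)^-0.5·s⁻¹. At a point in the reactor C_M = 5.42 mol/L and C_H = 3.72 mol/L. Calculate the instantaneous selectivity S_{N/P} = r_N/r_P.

0.136

S_{N/P} = r_N/r_P = (k₁·C_M·C_H)/(k₂·C_M^1.5) = (k₁/k₂)·C_M^-0.5·C_H.
= (0.135×5.420×3.720) / (1.59×5.420^1.5) = 2.722/20.06 = 0.136.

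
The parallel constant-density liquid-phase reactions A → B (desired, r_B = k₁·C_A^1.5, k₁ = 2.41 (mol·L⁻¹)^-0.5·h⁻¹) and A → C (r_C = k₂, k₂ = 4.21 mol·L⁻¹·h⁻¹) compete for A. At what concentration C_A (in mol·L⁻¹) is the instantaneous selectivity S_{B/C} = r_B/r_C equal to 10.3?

S_{B/C} = (k₁/k₂)·C_A^1.5 ⇒ C_A = (S·k₂/k₁)^(1/1.5).
= (10.3×4.21/2.41)^(0.6667) = (17.99)^(0.6667) = 6.87 mol·L⁻¹.

6.87 mol·L⁻¹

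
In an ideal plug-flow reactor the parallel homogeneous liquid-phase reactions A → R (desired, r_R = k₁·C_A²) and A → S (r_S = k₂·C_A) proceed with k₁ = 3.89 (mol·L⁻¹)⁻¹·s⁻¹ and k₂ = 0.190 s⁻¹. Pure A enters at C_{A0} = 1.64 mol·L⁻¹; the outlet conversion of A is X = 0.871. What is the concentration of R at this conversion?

1.34 mol·L⁻¹

C_A = C_{A0}(1−X) = 0.2116 mol·L⁻¹.
Along a PFR/batch, dC_S/dC_A = −r_S/(r_R+r_S) = −k₂/(k₂+k₁·C_A).
Integrating from C_{A0} to C_A: C_S = (0.190/3.89)·ln[(0.190+3.89·1.64)/(0.190+3.89·0.212)] = 0.04884·ln(6.570/1.013) = 0.09132 mol·L⁻¹.
Then C_R = (C_{A0}−C_A) − C_S = 1.428 − 0.09132 = 1.337 mol·L⁻¹.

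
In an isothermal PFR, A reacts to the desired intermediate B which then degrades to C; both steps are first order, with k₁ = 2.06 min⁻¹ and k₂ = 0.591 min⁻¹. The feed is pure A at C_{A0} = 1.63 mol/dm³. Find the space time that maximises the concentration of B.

0.850 min

Setting dC_B/dτ = 0 gives τ_opt = ln(k₂/k₁)/(k₂−k₁).
= ln(0.591/2.06)/(0.591−2.06) = ln(0.2869)/-1.469 = -1.249/-1.469 = 0.850 min.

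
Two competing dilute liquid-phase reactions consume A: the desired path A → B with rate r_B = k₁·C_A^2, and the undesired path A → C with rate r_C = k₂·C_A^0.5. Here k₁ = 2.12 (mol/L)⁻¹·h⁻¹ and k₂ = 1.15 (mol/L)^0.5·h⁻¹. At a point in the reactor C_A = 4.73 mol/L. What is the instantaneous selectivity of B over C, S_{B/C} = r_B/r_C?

19.0

S_{B/C} = r_B/r_C = (k₁·C_A^2)/(k₂·C_A^0.5) = (k₁/k₂)·C_A^1.5.
= (2.12×4.730^2) / (1.15×4.730^0.5) = 47.43/2.501 = 19.0.
Since the desired path is higher order in A, keeping C_A high (PFR or concentrated feed) favours B.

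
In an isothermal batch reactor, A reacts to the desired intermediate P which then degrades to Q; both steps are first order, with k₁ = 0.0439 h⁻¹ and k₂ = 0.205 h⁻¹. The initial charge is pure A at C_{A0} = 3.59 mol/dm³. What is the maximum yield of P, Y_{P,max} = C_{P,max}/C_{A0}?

0.141

For a first-order series the maximum intermediate yield is C_{P,max}/C_{A0} = (k₁/k₂)^[k₂/(k₂−k₁)].
= (0.0439/0.205)^(0.205/(0.205−0.0439)) = (0.2141)^(1.273) = 0.1407.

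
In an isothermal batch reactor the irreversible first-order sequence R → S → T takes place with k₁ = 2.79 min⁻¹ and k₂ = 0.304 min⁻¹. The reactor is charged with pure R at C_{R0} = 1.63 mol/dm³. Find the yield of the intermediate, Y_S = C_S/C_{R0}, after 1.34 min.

For first-order series with pure R initially, C_S(t) = k₁C_{R0}/(k₂−k₁)·(e^(−k₁t) − e^(−k₂t)).
e^(−k₁t) = e^(−2.79×1.34) = e^(−3.739) = 0.02379; e^(−k₂t) = e^(−0.4074) = 0.6654.
C_S = 2.79×1.63/(0.304−2.79) × (0.02379−0.6654) = (-1.829)×(-0.6416) = 1.174 mol/dm³.
Y_S = C_S/C_{R0} = 1.174/1.63 = 0.720.

0.720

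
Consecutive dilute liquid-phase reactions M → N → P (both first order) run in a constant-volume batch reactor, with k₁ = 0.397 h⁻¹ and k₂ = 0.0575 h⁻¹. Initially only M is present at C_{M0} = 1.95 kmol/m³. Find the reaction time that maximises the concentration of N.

The intermediate peaks when r₁ = r₂, i.e. k₁e^(−k₁t) = k₂e^(−k₂t), giving t_opt = ln(k₂/k₁)/(k₂−k₁).
= ln(0.0575/0.397)/(0.0575−0.397) = ln(0.1448)/-0.3395 = -1.932/-0.3395 = 5.69 h.

5.69 h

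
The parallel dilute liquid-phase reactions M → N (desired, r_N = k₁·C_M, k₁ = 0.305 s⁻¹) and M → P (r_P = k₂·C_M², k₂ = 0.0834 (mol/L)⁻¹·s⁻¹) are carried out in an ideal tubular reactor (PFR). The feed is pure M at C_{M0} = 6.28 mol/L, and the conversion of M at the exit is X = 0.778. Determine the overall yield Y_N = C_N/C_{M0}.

0.394

C_M = C_{M0}(1−X) = 1.394 mol/L.
Along a PFR/batch, dC_N/dC_M = −r_N/(r_N+r_P) = −k₁/(k₁+k₂·C_M).
Integrating from C_{M0} to C_M: C_N = (0.305/0.0834)·ln[(0.305+0.0834·6.28)/(0.305+0.0834·1.39)] = 3.657·ln(0.8288/0.4213) = 2.475 mol/L.
Y_N = C_N/C_{M0} = 2.475/6.28 = 0.394.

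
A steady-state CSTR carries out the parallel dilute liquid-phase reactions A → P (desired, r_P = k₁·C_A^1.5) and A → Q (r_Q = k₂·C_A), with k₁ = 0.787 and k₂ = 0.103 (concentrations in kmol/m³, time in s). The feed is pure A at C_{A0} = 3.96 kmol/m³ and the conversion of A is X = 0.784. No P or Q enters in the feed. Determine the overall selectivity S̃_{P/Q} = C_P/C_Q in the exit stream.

Exit C_A = C_{A0}(1−X) = 3.96×0.216 = 0.8554 kmol/m³.
A CSTR operates uniformly at the exit composition, giving r_P = 0.6226 and r_Q = 0.08810 (each k·C_A^n at C_A = 0.8554).
Overall selectivity = C_P/C_Q = r_Pτ/(r_Qτ) = r_P/r_Q = 7.07.

7.07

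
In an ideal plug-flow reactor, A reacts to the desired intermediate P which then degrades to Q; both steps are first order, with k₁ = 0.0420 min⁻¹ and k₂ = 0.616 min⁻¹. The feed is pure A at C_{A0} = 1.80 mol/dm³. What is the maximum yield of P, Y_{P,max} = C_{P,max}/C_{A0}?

0.0560

At the optimum, C_{P,max}/C_{A0} = (k₁/k₂)^[k₂/(k₂−k₁)].
= (0.0420/0.616)^(0.616/(0.616−0.0420)) = (0.06818)^(1.073) = 0.05602.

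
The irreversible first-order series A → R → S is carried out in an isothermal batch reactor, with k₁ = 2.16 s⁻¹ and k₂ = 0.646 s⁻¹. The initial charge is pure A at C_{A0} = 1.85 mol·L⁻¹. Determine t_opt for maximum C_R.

For first-order series the maximum of C_R occurs at t_opt = ln(k₂/k₁)/(k₂−k₁).
= ln(0.646/2.16)/(0.646−2.16) = ln(0.2991)/-1.514 = -1.207/-1.514 = 0.797 s.

0.797 s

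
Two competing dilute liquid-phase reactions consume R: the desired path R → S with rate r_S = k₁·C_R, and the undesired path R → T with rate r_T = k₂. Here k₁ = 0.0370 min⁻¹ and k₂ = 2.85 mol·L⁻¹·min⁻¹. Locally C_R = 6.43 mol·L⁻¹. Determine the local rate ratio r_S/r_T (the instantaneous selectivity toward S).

0.0835

S_{S/T} = r_S/r_T = (k₁·C_R)/(k₂) = (k₁/k₂)·C_R.
= (0.0370×6.430) / (2.85) = 0.2379/2.850 = 0.0835.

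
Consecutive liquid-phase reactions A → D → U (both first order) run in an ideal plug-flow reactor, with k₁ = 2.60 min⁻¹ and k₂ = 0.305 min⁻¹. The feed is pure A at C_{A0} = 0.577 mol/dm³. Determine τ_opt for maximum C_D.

For first-order series the maximum of C_D occurs at τ_opt = ln(k₂/k₁)/(k₂−k₁).
= ln(0.305/2.60)/(0.305−2.60) = ln(0.1173)/-2.295 = -2.143/-2.295 = 0.934 min.

0.934 min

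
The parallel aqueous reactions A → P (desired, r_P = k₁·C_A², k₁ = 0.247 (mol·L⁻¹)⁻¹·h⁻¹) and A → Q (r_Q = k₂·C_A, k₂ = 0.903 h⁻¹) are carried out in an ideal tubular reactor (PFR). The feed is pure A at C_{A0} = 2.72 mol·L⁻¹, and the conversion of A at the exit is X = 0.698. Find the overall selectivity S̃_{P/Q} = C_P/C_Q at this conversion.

C_A = C_{A0}(1−X) = 0.8214 mol·L⁻¹.
Along a PFR/batch, dC_Q/dC_A = −r_Q/(r_P+r_Q) = −k₂/(k₂+k₁·C_A).
Integrating from C_{A0} to C_A: C_Q = (0.903/0.247)·ln[(0.903+0.247·2.72)/(0.903+0.247·0.821)] = 3.656·ln(1.575/1.106) = 1.292 mol·L⁻¹.
Then C_P = (C_{A0}−C_A) − C_Q = 1.899 − 1.292 = 0.6062 mol·L⁻¹.
S̃_{P/Q} = C_P/C_Q = 0.6062/1.292 = 0.469.

0.469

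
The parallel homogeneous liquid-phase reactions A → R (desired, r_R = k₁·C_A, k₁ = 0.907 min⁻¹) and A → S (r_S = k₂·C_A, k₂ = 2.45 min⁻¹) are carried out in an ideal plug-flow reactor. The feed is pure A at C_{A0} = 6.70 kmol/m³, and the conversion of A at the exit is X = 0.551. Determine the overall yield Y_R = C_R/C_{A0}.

C_A = C_{A0}(1−X) = 3.008 kmol/m³.
Both paths are first order in A, so the instantaneous fraction to R is constant: dC_R/d(−C_A) = k₁/(k₁+k₂) = 0.2702.
C_R = 0.2702·(C_{A0}−C_A) = 0.2702×3.692 = 0.997 kmol/m³.
Y_R = C_R/C_{A0} = 0.9974/6.70 = 0.149.

0.149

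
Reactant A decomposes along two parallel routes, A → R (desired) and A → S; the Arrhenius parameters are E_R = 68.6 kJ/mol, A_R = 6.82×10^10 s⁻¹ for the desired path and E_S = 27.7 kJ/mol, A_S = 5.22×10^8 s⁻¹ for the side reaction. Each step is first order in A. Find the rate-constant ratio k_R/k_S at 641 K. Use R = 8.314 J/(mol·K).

0.0607

With equal orders, S_{R/S} = k_R/k_S = (A_R/A_S)·exp[(E_S−E_R)/(RT)].
(E_S−E_R)/(RT) = (27.7−68.6)×10³/(8.314×641) = -40900/5329 = -7.675.
k_R/k_S = (6.82×10^10/5.22×10^8)·exp(-7.675) = 130.7 × 4.645×10^-4 = 0.0607.
Since E_R > E_S, raising the temperature improves selectivity toward R.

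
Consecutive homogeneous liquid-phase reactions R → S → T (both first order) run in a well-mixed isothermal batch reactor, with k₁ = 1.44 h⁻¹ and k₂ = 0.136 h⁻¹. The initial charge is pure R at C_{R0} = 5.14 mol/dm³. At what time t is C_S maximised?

Setting dC_S/dt = 0 gives t_opt = ln(k₂/k₁)/(k₂−k₁).
= ln(0.136/1.44)/(0.136−1.44) = ln(0.09444)/-1.304 = -2.360/-1.304 = 1.81 h.

1.81 h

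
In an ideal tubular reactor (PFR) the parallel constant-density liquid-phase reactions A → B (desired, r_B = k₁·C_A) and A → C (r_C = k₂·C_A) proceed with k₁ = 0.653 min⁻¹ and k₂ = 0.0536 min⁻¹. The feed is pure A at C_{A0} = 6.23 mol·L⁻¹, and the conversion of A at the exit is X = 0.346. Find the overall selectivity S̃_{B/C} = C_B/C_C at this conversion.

12.2

C_A = C_{A0}(1−X) = 4.074 mol·L⁻¹.
Both paths are first order in A, so the instantaneous fraction to B is constant: dC_B/d(−C_A) = k₁/(k₁+k₂) = 0.9241.
C_B = 0.9241·(C_{A0}−C_A) = 0.9241×2.156 = 1.99 mol·L⁻¹.
C_C = (C_{A0}−C_A)−C_B = 0.1635 mol·L⁻¹; S̃_{B/C} = 1.992/0.1635 = 12.2.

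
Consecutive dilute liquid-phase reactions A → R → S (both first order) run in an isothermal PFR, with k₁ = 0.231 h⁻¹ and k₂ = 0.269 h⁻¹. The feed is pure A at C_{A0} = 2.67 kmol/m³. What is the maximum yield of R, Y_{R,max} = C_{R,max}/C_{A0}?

At the optimum, C_{R,max}/C_{A0} = (k₁/k₂)^[k₂/(k₂−k₁)].
= (0.231/0.269)^(0.269/(0.269−0.231)) = (0.8587)^(7.079) = 0.3402.

0.340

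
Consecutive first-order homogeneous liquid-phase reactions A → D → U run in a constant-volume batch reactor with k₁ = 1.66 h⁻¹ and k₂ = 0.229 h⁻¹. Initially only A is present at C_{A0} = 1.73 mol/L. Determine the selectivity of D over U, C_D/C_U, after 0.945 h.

6.99

For first-order series with pure A initially, C_D(t) = k₁C_{A0}/(k₂−k₁)·(e^(−k₁t) − e^(−k₂t)).
e^(−k₁t) = e^(−1.66×0.945) = e^(−1.569) = 0.2083; e^(−k₂t) = e^(−0.2164) = 0.8054.
C_D = 1.66×1.73/(0.229−1.66) × (0.2083−0.8054) = (-2.007)×(-0.5971) = 1.198 mol/L.
C_A = C_{A0}e^(−k₁t) = 0.3604 mol/L, so C_U = C_{A0}−C_A−C_D = 0.1713 mol/L; C_D/C_U = 6.99.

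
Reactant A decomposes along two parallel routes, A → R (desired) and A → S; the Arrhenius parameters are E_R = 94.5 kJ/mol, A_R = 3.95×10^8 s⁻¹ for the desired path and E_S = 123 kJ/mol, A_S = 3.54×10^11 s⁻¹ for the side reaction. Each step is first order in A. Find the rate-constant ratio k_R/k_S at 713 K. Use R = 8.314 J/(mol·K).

Since both paths have the same order in A, the concentration cancels and S_{R/S} = k_R/k_S = (A_R/A_S)·exp[(E_S−E_R)/(RT)].
(E_S−E_R)/(RT) = (123−94.5)×10³/(8.314×713) = 28500/5928 = 4.808.
k_R/k_S = (3.95×10^8/3.54×10^11)·exp(4.808) = 0.001116 × 122.5 = 0.137.
Since E_R < E_S, lowering the temperature improves selectivity toward R.

0.137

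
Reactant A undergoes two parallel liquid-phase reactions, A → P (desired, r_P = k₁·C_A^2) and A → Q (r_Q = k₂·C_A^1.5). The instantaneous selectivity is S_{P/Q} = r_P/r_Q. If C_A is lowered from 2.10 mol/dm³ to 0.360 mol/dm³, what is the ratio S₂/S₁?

S_{P/Q} = (k₁/k₂)·C_A^0.5, so S₂/S₁ = (C_{A,2}/C_{A,1})^0.5.
= (0.360/2.10)^0.5 = (0.1714)^0.5 = 0.414.
Selectivity toward P falls as C_A falls — high-concentration operation is favoured.

0.414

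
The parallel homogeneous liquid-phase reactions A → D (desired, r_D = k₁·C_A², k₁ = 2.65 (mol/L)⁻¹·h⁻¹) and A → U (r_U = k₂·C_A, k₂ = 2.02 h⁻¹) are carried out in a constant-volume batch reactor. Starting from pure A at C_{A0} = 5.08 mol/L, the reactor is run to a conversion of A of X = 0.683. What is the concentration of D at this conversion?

C_A = C_{A0}(1−X) = 1.610 mol/L.
Along a PFR/batch, dC_U/dC_A = −r_U/(r_D+r_U) = −k₂/(k₂+k₁·C_A).
Integrating from C_{A0} to C_A: C_U = (2.02/2.65)·ln[(2.02+2.65·5.08)/(2.02+2.65·1.61)] = 0.7623·ln(15.48/6.287) = 0.6869 mol/L.
Then C_D = (C_{A0}−C_A) − C_U = 3.470 − 0.6869 = 2.783 mol/L.

2.78 mol/L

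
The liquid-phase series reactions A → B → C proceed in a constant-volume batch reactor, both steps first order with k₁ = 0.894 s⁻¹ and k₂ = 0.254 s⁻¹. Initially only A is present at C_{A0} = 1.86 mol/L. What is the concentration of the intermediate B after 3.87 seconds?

0.891 mol/L

Solving the coupled first-order balances gives C_B(t) = [k₁/(k₂−k₁)]·C_{A0}·(e^(−k₁t) − e^(−k₂t)).
e^(−k₁t) = e^(−0.894×3.87) = e^(−3.460) = 0.03144; e^(−k₂t) = e^(−0.9830) = 0.3742.
C_B = 0.894×1.86/(0.254−0.894) × (0.03144−0.3742) = (-2.598)×(-0.3428) = 0.8905 mol/L.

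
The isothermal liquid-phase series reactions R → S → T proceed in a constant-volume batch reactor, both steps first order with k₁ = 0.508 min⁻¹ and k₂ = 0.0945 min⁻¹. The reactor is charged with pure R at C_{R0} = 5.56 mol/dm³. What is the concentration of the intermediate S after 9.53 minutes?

2.72 mol/dm³

Solving the coupled first-order balances gives C_S(t) = [k₁/(k₂−k₁)]·C_{R0}·(e^(−k₁t) − e^(−k₂t)).
e^(−k₁t) = e^(−0.508×9.53) = e^(−4.841) = 0.007897; e^(−k₂t) = e^(−0.9006) = 0.4063.
C_S = 0.508×5.56/(0.0945−0.508) × (0.007897−0.4063) = (-6.831)×(-0.3984) = 2.722 mol/dm³.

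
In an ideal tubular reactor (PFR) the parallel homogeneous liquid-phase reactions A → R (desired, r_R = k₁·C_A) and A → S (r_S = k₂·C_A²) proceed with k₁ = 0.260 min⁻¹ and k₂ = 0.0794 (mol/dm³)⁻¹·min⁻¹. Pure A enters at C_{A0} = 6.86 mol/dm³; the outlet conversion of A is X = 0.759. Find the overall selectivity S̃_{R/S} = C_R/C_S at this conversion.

0.830

C_A = C_{A0}(1−X) = 1.653 mol/dm³.
Along a PFR/batch, dC_R/dC_A = −r_R/(r_R+r_S) = −k₁/(k₁+k₂·C_A).
Integrating from C_{A0} to C_A: C_R = (0.260/0.0794)·ln[(0.260+0.0794·6.86)/(0.260+0.0794·1.65)] = 3.275·ln(0.8047/0.3913) = 2.361 mol/dm³.
C_S = (C_{A0}−C_A)−C_R = 2.846 mol/dm³; S̃_{R/S} = 2.361/2.846 = 0.830.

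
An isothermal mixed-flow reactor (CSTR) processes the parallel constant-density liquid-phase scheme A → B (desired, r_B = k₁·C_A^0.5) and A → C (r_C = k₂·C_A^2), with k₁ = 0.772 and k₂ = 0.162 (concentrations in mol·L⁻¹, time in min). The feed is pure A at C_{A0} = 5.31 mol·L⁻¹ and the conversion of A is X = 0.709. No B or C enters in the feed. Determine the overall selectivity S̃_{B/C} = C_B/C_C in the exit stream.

2.48

Exit C_A = C_{A0}(1−X) = 5.31×0.291 = 1.545 mol·L⁻¹.
Rates in a CSTR are evaluated at the outlet concentration: r_B = 0.772×1.545^0.5 = 0.9596, r_C = 0.162×1.545^2 = 0.3868.
Overall selectivity = C_B/C_C = r_Bτ/(r_Cτ) = r_B/r_C = 2.48.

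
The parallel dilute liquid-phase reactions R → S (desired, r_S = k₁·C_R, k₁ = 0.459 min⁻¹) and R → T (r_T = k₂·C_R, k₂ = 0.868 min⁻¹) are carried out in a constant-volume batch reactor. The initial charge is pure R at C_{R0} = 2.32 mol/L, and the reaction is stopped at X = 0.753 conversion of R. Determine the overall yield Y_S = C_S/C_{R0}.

C_R = C_{R0}(1−X) = 0.5730 mol/L.
Both paths are first order in R, so the instantaneous fraction to S is constant: dC_S/d(−C_R) = k₁/(k₁+k₂) = 0.3459.
C_S = 0.3459·(C_{R0}−C_R) = 0.3459×1.747 = 0.604 mol/L.
Y_S = C_S/C_{R0} = 0.6043/2.32 = 0.260.

0.260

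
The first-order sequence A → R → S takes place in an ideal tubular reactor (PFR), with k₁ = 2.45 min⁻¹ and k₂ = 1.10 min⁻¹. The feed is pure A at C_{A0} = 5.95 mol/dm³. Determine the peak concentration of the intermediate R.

For a first-order series the maximum intermediate yield is C_{R,max}/C_{A0} = (k₁/k₂)^[k₂/(k₂−k₁)].
= (2.45/1.10)^(1.10/(1.10−2.45)) = (2.227)^(-0.8148) = 0.5207.
C_{R,max} = 0.5207×5.95 = 3.10 mol/dm³.

3.10 mol/dm³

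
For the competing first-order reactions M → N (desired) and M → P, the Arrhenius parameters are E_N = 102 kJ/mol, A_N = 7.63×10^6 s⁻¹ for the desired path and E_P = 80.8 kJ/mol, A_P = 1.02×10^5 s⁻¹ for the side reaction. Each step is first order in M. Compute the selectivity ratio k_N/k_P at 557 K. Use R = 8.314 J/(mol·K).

0.769

With equal orders, S_{N/P} = k_N/k_P = (A_N/A_P)·exp[(E_P−E_N)/(RT)].
(E_P−E_N)/(RT) = (80.8−102)×10³/(8.314×557) = -21200/4631 = -4.578.
k_N/k_P = (7.63×10^6/1.02×10^5)·exp(-4.578) = 74.80 × 0.01028 = 0.769.
Since E_N > E_P, raising the temperature improves selectivity toward N.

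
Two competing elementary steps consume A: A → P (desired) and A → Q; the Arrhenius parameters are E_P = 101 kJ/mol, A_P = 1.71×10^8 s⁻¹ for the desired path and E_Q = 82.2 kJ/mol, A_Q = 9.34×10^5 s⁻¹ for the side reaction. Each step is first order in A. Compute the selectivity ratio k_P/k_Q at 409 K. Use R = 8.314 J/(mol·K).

With equal orders, S_{P/Q} = k_P/k_Q = (A_P/A_Q)·exp[(E_Q−E_P)/(RT)].
(E_Q−E_P)/(RT) = (82.2−101)×10³/(8.314×409) = -18800/3400 = -5.529.
k_P/k_Q = (1.71×10^8/9.34×10^5)·exp(-5.529) = 183.1 × 0.003971 = 0.727.
Since E_P > E_Q, raising the temperature improves selectivity toward P.

0.727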